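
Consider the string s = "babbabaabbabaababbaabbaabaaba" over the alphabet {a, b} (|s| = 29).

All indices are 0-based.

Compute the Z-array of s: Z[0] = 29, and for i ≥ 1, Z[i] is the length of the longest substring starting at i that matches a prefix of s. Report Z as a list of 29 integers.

Z[0]=29
i=1: i≥r, start 0; Z[1]=0
i=2: i≥r, start 0; Z[2]=1 scan→box=[2,3)
i=3: i≥r, start 0; Z[3]=3 scan→box=[3,6)
i=4: min(r-i=2, Z[1]=0)=0; Z[4]=0
i=5: min(r-i=1, Z[2]=1)=1; Z[5]=2 scan→box=[5,7)
i=6: min(r-i=1, Z[1]=0)=0; Z[6]=0
i=7: i≥r, start 0; Z[7]=0
i=8: i≥r, start 0; Z[8]=1 scan→box=[8,9)
i=9: i≥r, start 0; Z[9]=3 scan→box=[9,12)
i=10: min(r-i=2, Z[1]=0)=0; Z[10]=0
i=11: min(r-i=1, Z[2]=1)=1; Z[11]=2 scan→box=[11,13)
i=12: min(r-i=1, Z[1]=0)=0; Z[12]=0
i=13: i≥r, start 0; Z[13]=0
i=14: i≥r, start 0; Z[14]=5 scan→box=[14,19)
i=15: min(r-i=4, Z[1]=0)=0; Z[15]=0
i=16: min(r-i=3, Z[2]=1)=1; Z[16]=1
i=17: min(r-i=2, Z[3]=3)=2; Z[17]=2
i=18: min(r-i=1, Z[4]=0)=0; Z[18]=0
i=19: i≥r, start 0; Z[19]=0
i=20: i≥r, start 0; Z[20]=1 scan→box=[20,21)
i=21: i≥r, start 0; Z[21]=2 scan→box=[21,23)
i=22: min(r-i=1, Z[1]=0)=0; Z[22]=0
i=23: i≥r, start 0; Z[23]=0
i=24: i≥r, start 0; Z[24]=2 scan→box=[24,26)
i=25: min(r-i=1, Z[1]=0)=0; Z[25]=0
i=26: i≥r, start 0; Z[26]=0
i=27: i≥r, start 0; Z[27]=2 scan→box=[27,29)
i=28: min(r-i=1, Z[1]=0)=0; Z[28]=0

[29, 0, 1, 3, 0, 2, 0, 0, 1, 3, 0, 2, 0, 0, 5, 0, 1, 2, 0, 0, 1, 2, 0, 0, 2, 0, 0, 2, 0]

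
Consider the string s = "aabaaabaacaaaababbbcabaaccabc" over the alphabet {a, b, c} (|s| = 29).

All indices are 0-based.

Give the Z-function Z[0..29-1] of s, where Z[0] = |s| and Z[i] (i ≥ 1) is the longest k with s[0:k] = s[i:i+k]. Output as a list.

Z[0]=29
i=1: outside box; Z[1]=1 extend→box=[1,2)
i=2: outside box; Z[2]=0
i=3: outside box; Z[3]=2 extend→box=[3,5)
i=4: min(r-i=1, Z[1]=1)=1; Z[4]=5 extend→box=[4,9)
i=5: min(r-i=4, Z[1]=1)=1; Z[5]=1
i=6: min(r-i=3, Z[2]=0)=0; Z[6]=0
i=7: min(r-i=2, Z[3]=2)=2; Z[7]=2
i=8: min(r-i=1, Z[4]=5)=1; Z[8]=1
i=9: outside box; Z[9]=0
i=10: outside box; Z[10]=2 extend→box=[10,12)
i=11: min(r-i=1, Z[1]=1)=1; Z[11]=2 extend→box=[11,13)
i=12: min(r-i=1, Z[1]=1)=1; Z[12]=4 extend→box=[12,16)
i=13: min(r-i=3, Z[1]=1)=1; Z[13]=1
i=14: min(r-i=2, Z[2]=0)=0; Z[14]=0
i=15: min(r-i=1, Z[3]=2)=1; Z[15]=1
i=16: outside box; Z[16]=0
i=17: outside box; Z[17]=0
i=18: outside box; Z[18]=0
i=19: outside box; Z[19]=0
i=20: outside box; Z[20]=1 extend→box=[20,21)
i=21: outside box; Z[21]=0
i=22: outside box; Z[22]=2 extend→box=[22,24)
i=23: min(r-i=1, Z[1]=1)=1; Z[23]=1
i=24: outside box; Z[24]=0
i=25: outside box; Z[25]=0
i=26: outside box; Z[26]=1 extend→box=[26,27)
i=27: outside box; Z[27]=0
i=28: outside box; Z[28]=0

[29, 1, 0, 2, 5, 1, 0, 2, 1, 0, 2, 2, 4, 1, 0, 1, 0, 0, 0, 0, 1, 0, 2, 1, 0, 0, 1, 0, 0]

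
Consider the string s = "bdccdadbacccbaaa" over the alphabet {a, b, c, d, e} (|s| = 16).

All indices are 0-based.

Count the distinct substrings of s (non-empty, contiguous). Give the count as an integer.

120

sorted suffixes:
  #0 SA[0]=15  'a'
  #1 SA[1]=14  'aa'
  #2 SA[2]=13  'aaa'
  #3 SA[3]=8  'acccbaaa'
  #4 SA[4]=5  'adbacccbaaa'
  #5 SA[5]=12  'baaa'
  #6 SA[6]=7  'bacccbaaa'
  #7 SA[7]=0  'bdccdadbacccbaaa'
  #8 SA[8]=11  'cbaaa'
  #9 SA[9]=10  'ccbaaa'
  #10 SA[10]=9  'cccbaaa'
  #11 SA[11]=2  'ccdadbacccbaaa'
  #12 SA[12]=3  'cdadbacccbaaa'
  #13 SA[13]=4  'dadbacccbaaa'
  #14 SA[14]=6  'dbacccbaaa'
  #15 SA[15]=1  'dccdadbacccbaaa'

SA = [15, 14, 13, 8, 5, 12, 7, 0, 11, 10, 9, 2, 3, 4, 6, 1]
rank  pair      lcp
   1  s[15:],s[14:]  1  'a'
   2  s[14:],s[13:]  2  'aa'
   3  s[13:],s[8:]  1  'a'
   4  s[8:],s[5:]  1  'a'
   5  s[5:],s[12:]  0  ''
   6  s[12:],s[7:]  2  'ba'
   7  s[7:],s[0:]  1  'b'
   8  s[0:],s[11:]  0  ''
   9  s[11:],s[10:]  1  'c'
  10  s[10:],s[9:]  2  'cc'
  11  s[9:],s[2:]  2  'cc'
  12  s[2:],s[3:]  1  'c'
  13  s[3:],s[4:]  0  ''
  14  s[4:],s[6:]  1  'd'
  15  s[6:],s[1:]  1  'd'

n(n+1)/2 = 16·17/2 = 136
Σ LCP = 0 + 1 + 2 + 1 + 1 + 0 + 2 + 1 + 0 + 1 + 2 + 2 + 1 + 0 + 1 + 1 = 16
distinct = 136 − 16 = 120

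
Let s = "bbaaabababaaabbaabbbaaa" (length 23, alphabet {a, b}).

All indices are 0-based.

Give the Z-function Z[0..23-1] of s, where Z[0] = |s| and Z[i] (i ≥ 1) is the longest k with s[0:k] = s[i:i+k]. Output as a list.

Z[0]=23
i=1: i≥r, start 0; Z[1]=1 scan→box=[1,2)
i=2: i≥r, start 0; Z[2]=0
i=3: i≥r, start 0; Z[3]=0
i=4: i≥r, start 0; Z[4]=0
i=5: i≥r, start 0; Z[5]=1 scan→box=[5,6)
i=6: i≥r, start 0; Z[6]=0
i=7: i≥r, start 0; Z[7]=1 scan→box=[7,8)
i=8: i≥r, start 0; Z[8]=0
i=9: i≥r, start 0; Z[9]=1 scan→box=[9,10)
i=10: i≥r, start 0; Z[10]=0
i=11: i≥r, start 0; Z[11]=0
i=12: i≥r, start 0; Z[12]=0
i=13: i≥r, start 0; Z[13]=4 scan→box=[13,17)
i=14: min(r-i=3, Z[1]=1)=1; Z[14]=1
i=15: min(r-i=2, Z[2]=0)=0; Z[15]=0
i=16: min(r-i=1, Z[3]=0)=0; Z[16]=0
i=17: i≥r, start 0; Z[17]=2 scan→box=[17,19)
i=18: min(r-i=1, Z[1]=1)=1; Z[18]=5 scan→box=[18,23)
i=19: min(r-i=4, Z[1]=1)=1; Z[19]=1
i=20: min(r-i=3, Z[2]=0)=0; Z[20]=0
i=21: min(r-i=2, Z[3]=0)=0; Z[21]=0
i=22: min(r-i=1, Z[4]=0)=0; Z[22]=0

[23, 1, 0, 0, 0, 1, 0, 1, 0, 1, 0, 0, 0, 4, 1, 0, 0, 2, 5, 1, 0, 0, 0]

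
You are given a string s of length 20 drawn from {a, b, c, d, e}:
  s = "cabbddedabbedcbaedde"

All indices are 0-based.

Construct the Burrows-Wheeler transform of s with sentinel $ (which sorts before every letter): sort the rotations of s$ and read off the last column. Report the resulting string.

ecdbcaabb$deeebddddba

rank  rotation               last
    0  $cabbddedabbedcbaedde  e
    1  abbddedabbedcbaedde$c  c
    2  abbedcbaedde$cabbdded  d
    3  aedde$cabbddedabbedcb  b
    4  baedde$cabbddedabbedc  c
    5  bbddedabbedcbaedde$ca  a
    6  bbedcbaedde$cabbddeda  a
    7  bddedabbedcbaedde$cab  b
    8  bedcbaedde$cabbddedab  b
    9  cabbddedabbedcbaedde$  $
   10  cbaedde$cabbddedabbed  d
   11  dabbedcbaedde$cabbdde  e
   12  dcbaedde$cabbddedabbe  e
   13  dde$cabbddedabbedcbae  e
   14  ddedabbedcbaedde$cabb  b
   15  de$cabbddedabbedcbaed  d
   16  dedabbedcbaedde$cabbd  d
   17  e$cabbddedabbedcbaedd  d
   18  edabbedcbaedde$cabbdd  d
   19  edcbaedde$cabbddedabb  b
   20  edde$cabbddedabbedcba  a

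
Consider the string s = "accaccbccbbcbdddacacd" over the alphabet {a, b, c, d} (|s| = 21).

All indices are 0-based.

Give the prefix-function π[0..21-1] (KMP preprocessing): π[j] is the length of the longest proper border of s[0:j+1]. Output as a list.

π[0] = 0
j=1 s[j]='c': π[1]=0 (border '')
j=2 s[j]='c': π[2]=0 (border '')
j=3 s[j]='a': π[3]=1 (border 'a')
j=4 s[j]='c': π[4]=2 (border 'ac')
j=5 s[j]='c': π[5]=3 (border 'acc')
j=6 s[j]='b': k: 3→0; π[6]=0 (border '')
j=7 s[j]='c': π[7]=0 (border '')
j=8 s[j]='c': π[8]=0 (border '')
j=9 s[j]='b': π[9]=0 (border '')
j=10 s[j]='b': π[10]=0 (border '')
j=11 s[j]='c': π[11]=0 (border '')
j=12 s[j]='b': π[12]=0 (border '')
j=13 s[j]='d': π[13]=0 (border '')
j=14 s[j]='d': π[14]=0 (border '')
j=15 s[j]='d': π[15]=0 (border '')
j=16 s[j]='a': π[16]=1 (border 'a')
j=17 s[j]='c': π[17]=2 (border 'ac')
j=18 s[j]='a': k: 2→0; π[18]=1 (border 'a')
j=19 s[j]='c': π[19]=2 (border 'ac')
j=20 s[j]='d': k: 2→0; π[20]=0 (border '')

[0, 0, 0, 1, 2, 3, 0, 0, 0, 0, 0, 0, 0, 0, 0, 0, 1, 2, 1, 2, 0]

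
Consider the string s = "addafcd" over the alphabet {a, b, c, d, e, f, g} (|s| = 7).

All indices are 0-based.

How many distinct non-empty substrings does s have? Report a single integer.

25

rank→(start, suffix):
  0 → (0, 'addafcd')
  1 → (3, 'afcd')
  2 → (5, 'cd')
  3 → (6, 'd')
  4 → (2, 'dafcd')
  5 → (1, 'ddafcd')
  6 → (4, 'fcd')

SA = [0, 3, 5, 6, 2, 1, 4]
i: (SA[i-1],SA[i]) lcp shared
  1: (0,3) 1 'a'
  2: (3,5) 0 ''
  3: (5,6) 0 ''
  4: (6,2) 1 'd'
  5: (2,1) 1 'd'
  6: (1,4) 0 ''

n(n+1)/2 = 7·8/2 = 28
Σ LCP = 0 + 1 + 0 + 0 + 1 + 1 + 0 = 3
distinct = 28 − 3 = 25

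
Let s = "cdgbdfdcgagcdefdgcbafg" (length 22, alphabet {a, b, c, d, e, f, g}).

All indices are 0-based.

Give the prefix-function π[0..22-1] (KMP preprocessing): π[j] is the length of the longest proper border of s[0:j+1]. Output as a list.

π[0] = 0
j=1 s[j]='d': π[1]=0 (border '')
j=2 s[j]='g': π[2]=0 (border '')
j=3 s[j]='b': π[3]=0 (border '')
j=4 s[j]='d': π[4]=0 (border '')
j=5 s[j]='f': π[5]=0 (border '')
j=6 s[j]='d': π[6]=0 (border '')
j=7 s[j]='c': π[7]=1 (border 'c')
j=8 s[j]='g': k: 1→0; π[8]=0 (border '')
j=9 s[j]='a': π[9]=0 (border '')
j=10 s[j]='g': π[10]=0 (border '')
j=11 s[j]='c': π[11]=1 (border 'c')
j=12 s[j]='d': π[12]=2 (border 'cd')
j=13 s[j]='e': k: 2→0; π[13]=0 (border '')
j=14 s[j]='f': π[14]=0 (border '')
j=15 s[j]='d': π[15]=0 (border '')
j=16 s[j]='g': π[16]=0 (border '')
j=17 s[j]='c': π[17]=1 (border 'c')
j=18 s[j]='b': k: 1→0; π[18]=0 (border '')
j=19 s[j]='a': π[19]=0 (border '')
j=20 s[j]='f': π[20]=0 (border '')
j=21 s[j]='g': π[21]=0 (border '')

[0, 0, 0, 0, 0, 0, 0, 1, 0, 0, 0, 1, 2, 0, 0, 0, 0, 1, 0, 0, 0, 0]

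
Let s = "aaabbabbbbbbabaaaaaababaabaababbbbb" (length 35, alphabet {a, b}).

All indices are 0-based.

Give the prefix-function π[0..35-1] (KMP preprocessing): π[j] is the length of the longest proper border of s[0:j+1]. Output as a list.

[0, 1, 2, 0, 0, 1, 0, 0, 0, 0, 0, 0, 1, 0, 1, 2, 3, 3, 3, 3, 4, 1, 0, 1, 2, 0, 1, 2, 0, 1, 0, 0, 0, 0, 0]

π[0] = 0
j=1 s[j]='a': π[1]=1 (border 'a')
j=2 s[j]='a': π[2]=2 (border 'aa')
j=3 s[j]='b': k: 2→1→0; π[3]=0 (border '')
j=4 s[j]='b': π[4]=0 (border '')
j=5 s[j]='a': π[5]=1 (border 'a')
j=6 s[j]='b': k: 1→0; π[6]=0 (border '')
j=7 s[j]='b': π[7]=0 (border '')
j=8 s[j]='b': π[8]=0 (border '')
j=9 s[j]='b': π[9]=0 (border '')
j=10 s[j]='b': π[10]=0 (border '')
j=11 s[j]='b': π[11]=0 (border '')
j=12 s[j]='a': π[12]=1 (border 'a')
j=13 s[j]='b': k: 1→0; π[13]=0 (border '')
j=14 s[j]='a': π[14]=1 (border 'a')
j=15 s[j]='a': π[15]=2 (border 'aa')
j=16 s[j]='a': π[16]=3 (border 'aaa')
j=17 s[j]='a': k: 3→2; π[17]=3 (border 'aaa')
j=18 s[j]='a': k: 3→2; π[18]=3 (border 'aaa')
j=19 s[j]='a': k: 3→2; π[19]=3 (border 'aaa')
j=20 s[j]='b': π[20]=4 (border 'aaab')
j=21 s[j]='a': k: 4→0; π[21]=1 (border 'a')
j=22 s[j]='b': k: 1→0; π[22]=0 (border '')
j=23 s[j]='a': π[23]=1 (border 'a')
j=24 s[j]='a': π[24]=2 (border 'aa')
j=25 s[j]='b': k: 2→1→0; π[25]=0 (border '')
j=26 s[j]='a': π[26]=1 (border 'a')
j=27 s[j]='a': π[27]=2 (border 'aa')
j=28 s[j]='b': k: 2→1→0; π[28]=0 (border '')
j=29 s[j]='a': π[29]=1 (border 'a')
j=30 s[j]='b': k: 1→0; π[30]=0 (border '')
j=31 s[j]='b': π[31]=0 (border '')
j=32 s[j]='b': π[32]=0 (border '')
j=33 s[j]='b': π[33]=0 (border '')
j=34 s[j]='b': π[34]=0 (border '')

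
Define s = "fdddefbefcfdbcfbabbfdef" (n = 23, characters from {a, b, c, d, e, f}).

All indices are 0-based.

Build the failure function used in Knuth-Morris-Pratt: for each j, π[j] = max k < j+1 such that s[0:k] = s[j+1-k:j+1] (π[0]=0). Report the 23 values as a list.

[0, 0, 0, 0, 0, 1, 0, 0, 1, 0, 1, 2, 0, 0, 1, 0, 0, 0, 0, 1, 2, 0, 1]

π[0] = 0
j=1 s[j]='d': π[1]=0 (border '')
j=2 s[j]='d': π[2]=0 (border '')
j=3 s[j]='d': π[3]=0 (border '')
j=4 s[j]='e': π[4]=0 (border '')
j=5 s[j]='f': π[5]=1 (border 'f')
j=6 s[j]='b': k: 1→0; π[6]=0 (border '')
j=7 s[j]='e': π[7]=0 (border '')
j=8 s[j]='f': π[8]=1 (border 'f')
j=9 s[j]='c': k: 1→0; π[9]=0 (border '')
j=10 s[j]='f': π[10]=1 (border 'f')
j=11 s[j]='d': π[11]=2 (border 'fd')
j=12 s[j]='b': k: 2→0; π[12]=0 (border '')
j=13 s[j]='c': π[13]=0 (border '')
j=14 s[j]='f': π[14]=1 (border 'f')
j=15 s[j]='b': k: 1→0; π[15]=0 (border '')
j=16 s[j]='a': π[16]=0 (border '')
j=17 s[j]='b': π[17]=0 (border '')
j=18 s[j]='b': π[18]=0 (border '')
j=19 s[j]='f': π[19]=1 (border 'f')
j=20 s[j]='d': π[20]=2 (border 'fd')
j=21 s[j]='e': k: 2→0; π[21]=0 (border '')
j=22 s[j]='f': π[22]=1 (border 'f')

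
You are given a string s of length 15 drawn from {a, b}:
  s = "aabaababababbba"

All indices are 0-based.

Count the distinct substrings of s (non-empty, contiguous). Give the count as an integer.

rank→(start, suffix):
  0 → (14, 'a')
  1 → (0, 'aabaababababbba')
  2 → (3, 'aababababbba')
  3 → (1, 'abaababababbba')
  4 → (4, 'ababababbba')
  5 → (6, 'abababbba')
  6 → (8, 'ababbba')
  7 → (10, 'abbba')
  8 → (13, 'ba')
  9 → (2, 'baababababbba')
  10 → (5, 'babababbba')
  11 → (7, 'bababbba')
  12 → (9, 'babbba')
  13 → (12, 'bba')
  14 → (11, 'bbba')

SA = [14, 0, 3, 1, 4, 6, 8, 10, 13, 2, 5, 7, 9, 12, 11]
rank  pair      lcp
   1  s[14:],s[0:]  1  'a'
   2  s[0:],s[3:]  4  'aaba'
   3  s[3:],s[1:]  1  'a'
   4  s[1:],s[4:]  3  'aba'
   5  s[4:],s[6:]  6  'ababab'
   6  s[6:],s[8:]  4  'abab'
   7  s[8:],s[10:]  2  'ab'
   8  s[10:],s[13:]  0  ''
   9  s[13:],s[2:]  2  'ba'
  10  s[2:],s[5:]  2  'ba'
  11  s[5:],s[7:]  5  'babab'
  12  s[7:],s[9:]  3  'bab'
  13  s[9:],s[12:]  1  'b'
  14  s[12:],s[11:]  2  'bb'

n(n+1)/2 = 15·16/2 = 120
Σ LCP = 0 + 1 + 4 + 1 + 3 + 6 + 4 + 2 + 0 + 2 + 2 + 5 + 3 + 1 + 2 = 36
distinct = 120 − 36 = 84

84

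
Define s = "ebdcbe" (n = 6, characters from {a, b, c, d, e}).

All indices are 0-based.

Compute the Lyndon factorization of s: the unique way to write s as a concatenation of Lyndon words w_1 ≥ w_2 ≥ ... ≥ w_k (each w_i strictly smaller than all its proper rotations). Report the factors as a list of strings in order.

emit factor 1: 'e' (i=0, period=1)
emit factor 2: 'bdcbe' (i=1, period=5)

["e", "bdcbe"]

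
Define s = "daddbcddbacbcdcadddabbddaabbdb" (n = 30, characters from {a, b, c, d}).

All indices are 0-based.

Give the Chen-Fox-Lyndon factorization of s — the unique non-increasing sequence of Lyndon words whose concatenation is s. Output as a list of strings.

emit factor 1: 'd' (i=0, period=1)
emit factor 2: 'addbcddb' (i=1, period=8)
emit factor 3: 'acbcdcaddd' (i=9, period=10)
emit factor 4: 'abbdd' (i=19, period=5)
emit factor 5: 'aabbdb' (i=24, period=6)

["d", "addbcddb", "acbcdcaddd", "abbdd", "aabbdb"]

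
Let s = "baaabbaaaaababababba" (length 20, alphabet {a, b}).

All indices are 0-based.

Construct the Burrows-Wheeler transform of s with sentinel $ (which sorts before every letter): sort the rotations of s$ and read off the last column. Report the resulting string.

abbaabaaabbbabb$aaaaa

rank  rotation               last
    0  $baaabbaaaaababababba  a
    1  a$baaabbaaaaababababb  b
    2  aaaaababababba$baaabb  b
    3  aaaababababba$baaabba  a
    4  aaababababba$baaabbaa  a
    5  aaabbaaaaababababba$b  b
    6  aababababba$baaabbaaa  a
    7  aabbaaaaababababba$ba  a
    8  ababababba$baaabbaaaa  a
    9  abababba$baaabbaaaaab  b
   10  ababba$baaabbaaaaabab  b
   11  abba$baaabbaaaaababab  b
   12  abbaaaaababababba$baa  a
   13  ba$baaabbaaaaabababab  b
   14  baaaaababababba$baaab  b
   15  baaabbaaaaababababba$  $
   16  babababba$baaabbaaaaa  a
   17  bababba$baaabbaaaaaba  a
   18  babba$baaabbaaaaababa  a
   19  bba$baaabbaaaaabababa  a
   20  bbaaaaababababba$baaa  a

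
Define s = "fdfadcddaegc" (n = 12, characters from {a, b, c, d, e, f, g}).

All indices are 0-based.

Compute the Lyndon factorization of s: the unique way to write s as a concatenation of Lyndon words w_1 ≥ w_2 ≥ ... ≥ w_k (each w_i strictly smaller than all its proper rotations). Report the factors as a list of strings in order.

emit factor 1: 'f' (i=0, period=1)
emit factor 2: 'df' (i=1, period=2)
emit factor 3: 'adcddaegc' (i=3, period=9)

["f", "df", "adcddaegc"]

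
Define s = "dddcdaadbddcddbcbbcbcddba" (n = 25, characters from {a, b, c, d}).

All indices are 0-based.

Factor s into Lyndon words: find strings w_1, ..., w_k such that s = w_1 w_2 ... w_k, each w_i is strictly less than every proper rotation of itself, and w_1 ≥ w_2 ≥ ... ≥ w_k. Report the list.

["d", "d", "d", "cd", "aadbddcddbcbbcbcddb", "a"]

emit factor 1: 'd' (i=0, period=1)
emit factor 2: 'd' (i=1, period=1)
emit factor 3: 'd' (i=2, period=1)
emit factor 4: 'cd' (i=3, period=2)
emit factor 5: 'aadbddcddbcbbcbcddb' (i=5, period=19)
emit factor 6: 'a' (i=24, period=1)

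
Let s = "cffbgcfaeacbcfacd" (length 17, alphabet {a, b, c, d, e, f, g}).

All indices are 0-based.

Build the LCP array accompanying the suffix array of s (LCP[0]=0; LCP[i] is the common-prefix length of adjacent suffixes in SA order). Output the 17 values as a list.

[0, 2, 1, 0, 1, 0, 1, 1, 3, 2, 0, 0, 0, 2, 1, 1, 0]

sorted suffixes:
  #0 SA[0]=9  'acbcfacd'
  #1 SA[1]=14  'acd'
  #2 SA[2]=7  'aeacbcfacd'
  #3 SA[3]=11  'bcfacd'
  #4 SA[4]=3  'bgcfaeacbcfacd'
  #5 SA[5]=10  'cbcfacd'
  #6 SA[6]=15  'cd'
  #7 SA[7]=12  'cfacd'
  #8 SA[8]=5  'cfaeacbcfacd'
  #9 SA[9]=0  'cffbgcfaeacbcfacd'
  #10 SA[10]=16  'd'
  #11 SA[11]=8  'eacbcfacd'
  #12 SA[12]=13  'facd'
  #13 SA[13]=6  'faeacbcfacd'
  #14 SA[14]=2  'fbgcfaeacbcfacd'
  #15 SA[15]=1  'ffbgcfaeacbcfacd'
  #16 SA[16]=4  'gcfaeacbcfacd'

SA = [9, 14, 7, 11, 3, 10, 15, 12, 5, 0, 16, 8, 13, 6, 2, 1, 4]
[i] adj suffixes → lcp
  [1] 9/14 → 2 ('ac')
  [2] 14/7 → 1 ('a')
  [3] 7/11 → 0 ('')
  [4] 11/3 → 1 ('b')
  [5] 3/10 → 0 ('')
  [6] 10/15 → 1 ('c')
  [7] 15/12 → 1 ('c')
  [8] 12/5 → 3 ('cfa')
  [9] 5/0 → 2 ('cf')
  [10] 0/16 → 0 ('')
  [11] 16/8 → 0 ('')
  [12] 8/13 → 0 ('')
  [13] 13/6 → 2 ('fa')
  [14] 6/2 → 1 ('f')
  [15] 2/1 → 1 ('f')
  [16] 1/4 → 0 ('')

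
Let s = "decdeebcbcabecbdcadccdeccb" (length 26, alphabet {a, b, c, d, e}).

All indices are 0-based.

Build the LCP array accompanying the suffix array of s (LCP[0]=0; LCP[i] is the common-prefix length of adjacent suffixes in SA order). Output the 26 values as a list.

[0, 1, 0, 1, 2, 1, 1, 0, 2, 1, 2, 2, 1, 2, 1, 3, 0, 2, 1, 3, 2, 0, 1, 2, 2, 1]

rank | idx | suffix
   0 |  10 | abecbdcadccdeccb
   1 |  17 | adccdeccb
   2 |  25 | b
   3 |   8 | bcabecbdcadccdeccb
   4 |   6 | bcbcabecbdcadccdeccb
   5 |  14 | bdcadccdeccb
   6 |  11 | becbdcadccdeccb
   7 |   9 | cabecbdcadccdeccb
   8 |  16 | cadccdeccb
   9 |  24 | cb
  10 |   7 | cbcabecbdcadccdeccb
  11 |  13 | cbdcadccdeccb
  12 |  23 | ccb
  13 |  19 | ccdeccb
  14 |  20 | cdeccb
  15 |   2 | cdeebcbcabecbdcadccdeccb
  16 |  15 | dcadccdeccb
  17 |  18 | dccdeccb
  18 |  21 | deccb
  19 |   0 | decdeebcbcabecbdcadccdeccb
  20 |   3 | deebcbcabecbdcadccdeccb
  21 |   5 | ebcbcabecbdcadccdeccb
  22 |  12 | ecbdcadccdeccb
  23 |  22 | eccb
  24 |   1 | ecdeebcbcabecbdcadccdeccb
  25 |   4 | eebcbcabecbdcadccdeccb

SA = [10, 17, 25, 8, 6, 14, 11, 9, 16, 24, 7, 13, 23, 19, 20, 2, 15, 18, 21, 0, 3, 5, 12, 22, 1, 4]
i: (SA[i-1],SA[i]) lcp shared
  1: (10,17) 1 'a'
  2: (17,25) 0 ''
  3: (25,8) 1 'b'
  4: (8,6) 2 'bc'
  5: (6,14) 1 'b'
  6: (14,11) 1 'b'
  7: (11,9) 0 ''
  8: (9,16) 2 'ca'
  9: (16,24) 1 'c'
  10: (24,7) 2 'cb'
  11: (7,13) 2 'cb'
  12: (13,23) 1 'c'
  13: (23,19) 2 'cc'
  14: (19,20) 1 'c'
  15: (20,2) 3 'cde'
  16: (2,15) 0 ''
  17: (15,18) 2 'dc'
  18: (18,21) 1 'd'
  19: (21,0) 3 'dec'
  20: (0,3) 2 'de'
  21: (3,5) 0 ''
  22: (5,12) 1 'e'
  23: (12,22) 2 'ec'
  24: (22,1) 2 'ec'
  25: (1,4) 1 'e'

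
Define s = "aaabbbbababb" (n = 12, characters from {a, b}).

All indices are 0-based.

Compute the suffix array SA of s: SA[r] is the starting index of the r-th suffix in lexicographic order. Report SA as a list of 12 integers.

sorted suffixes:
  #0 SA[0]=0  'aaabbbbababb'
  #1 SA[1]=1  'aabbbbababb'
  #2 SA[2]=7  'ababb'
  #3 SA[3]=9  'abb'
  #4 SA[4]=2  'abbbbababb'
  #5 SA[5]=11  'b'
  #6 SA[6]=6  'bababb'
  #7 SA[7]=8  'babb'
  #8 SA[8]=10  'bb'
  #9 SA[9]=5  'bbababb'
  #10 SA[10]=4  'bbbababb'
  #11 SA[11]=3  'bbbbababb'

[0, 1, 7, 9, 2, 11, 6, 8, 10, 5, 4, 3]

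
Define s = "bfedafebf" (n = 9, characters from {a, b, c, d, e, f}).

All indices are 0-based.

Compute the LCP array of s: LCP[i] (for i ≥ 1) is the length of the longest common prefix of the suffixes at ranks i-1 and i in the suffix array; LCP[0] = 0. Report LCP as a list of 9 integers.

[0, 0, 2, 0, 0, 1, 0, 1, 2]

rank | idx | suffix
   0 |   4 | afebf
   1 |   7 | bf
   2 |   0 | bfedafebf
   3 |   3 | dafebf
   4 |   6 | ebf
   5 |   2 | edafebf
   6 |   8 | f
   7 |   5 | febf
   8 |   1 | fedafebf

SA = [4, 7, 0, 3, 6, 2, 8, 5, 1]
rank  pair      lcp
   1  s[4:],s[7:]  0  ''
   2  s[7:],s[0:]  2  'bf'
   3  s[0:],s[3:]  0  ''
   4  s[3:],s[6:]  0  ''
   5  s[6:],s[2:]  1  'e'
   6  s[2:],s[8:]  0  ''
   7  s[8:],s[5:]  1  'f'
   8  s[5:],s[1:]  2  'fe'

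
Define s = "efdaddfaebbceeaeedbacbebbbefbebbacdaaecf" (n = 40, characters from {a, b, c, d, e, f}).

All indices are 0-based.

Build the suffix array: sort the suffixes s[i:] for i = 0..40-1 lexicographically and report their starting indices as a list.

rank→(start, suffix):
  0 → (35, 'aaecf')
  1 → (19, 'acbebbbefbebbacdaaecf')
  2 → (32, 'acdaaecf')
  3 → (3, 'addfaebbceeaeedbacbebbbefbebbacdaaecf')
  4 → (7, 'aebbceeaeedbacbebbbefbebbacdaaecf')
  5 → (36, 'aecf')
  6 → (14, 'aeedbacbebbbefbebbacdaaecf')
  7 → (18, 'bacbebbbefbebbacdaaecf')
  8 → (31, 'bacdaaecf')
  9 → (30, 'bbacdaaecf')
  10 → (23, 'bbbefbebbacdaaecf')
  11 → (9, 'bbceeaeedbacbebbbefbebbacdaaecf')
  12 → (24, 'bbefbebbacdaaecf')
  13 → (10, 'bceeaeedbacbebbbefbebbacdaaecf')
  14 → (28, 'bebbacdaaecf')
  15 → (21, 'bebbbefbebbacdaaecf')
  16 → (25, 'befbebbacdaaecf')
  17 → (20, 'cbebbbefbebbacdaaecf')
  18 → (33, 'cdaaecf')
  19 → (11, 'ceeaeedbacbebbbefbebbacdaaecf')
  20 → (38, 'cf')
  21 → (34, 'daaecf')
  22 → (2, 'daddfaebbceeaeedbacbebbbefbebbacdaaecf')
  23 → (17, 'dbacbebbbefbebbacdaaecf')
  24 → (4, 'ddfaebbceeaeedbacbebbbefbebbacdaaecf')
  25 → (5, 'dfaebbceeaeedbacbebbbefbebbacdaaecf')
  26 → (13, 'eaeedbacbebbbefbebbacdaaecf')
  27 → (29, 'ebbacdaaecf')
  28 → (22, 'ebbbefbebbacdaaecf')
  29 → (8, 'ebbceeaeedbacbebbbefbebbacdaaecf')
  30 → (37, 'ecf')
  31 → (16, 'edbacbebbbefbebbacdaaecf')
  32 → (12, 'eeaeedbacbebbbefbebbacdaaecf')
  33 → (15, 'eedbacbebbbefbebbacdaaecf')
  34 → (26, 'efbebbacdaaecf')
  35 → (0, 'efdaddfaebbceeaeedbacbebbbefbebbacdaaecf')
  36 → (39, 'f')
  37 → (6, 'faebbceeaeedbacbebbbefbebbacdaaecf')
  38 → (27, 'fbebbacdaaecf')
  39 → (1, 'fdaddfaebbceeaeedbacbebbbefbebbacdaaecf')

[35, 19, 32, 3, 7, 36, 14, 18, 31, 30, 23, 9, 24, 10, 28, 21, 25, 20, 33, 11, 38, 34, 2, 17, 4, 5, 13, 29, 22, 8, 37, 16, 12, 15, 26, 0, 39, 6, 27, 1]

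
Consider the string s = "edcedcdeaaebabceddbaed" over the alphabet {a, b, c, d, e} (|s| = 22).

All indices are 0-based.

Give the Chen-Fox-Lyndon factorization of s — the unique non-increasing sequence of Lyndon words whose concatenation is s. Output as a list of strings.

emit factor 1: 'e' (i=0, period=1)
emit factor 2: 'd' (i=1, period=1)
emit factor 3: 'ced' (i=2, period=3)
emit factor 4: 'cde' (i=5, period=3)
emit factor 5: 'aaebabceddbaed' (i=8, period=14)

["e", "d", "ced", "cde", "aaebabceddbaed"]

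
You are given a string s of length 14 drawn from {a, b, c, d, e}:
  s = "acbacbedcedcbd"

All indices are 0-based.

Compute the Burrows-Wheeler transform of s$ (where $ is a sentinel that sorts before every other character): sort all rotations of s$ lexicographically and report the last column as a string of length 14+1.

rank  rotation         last
    0  $acbacbedcedcbd  d
    1  acbacbedcedcbd$  $
    2  acbedcedcbd$acb  b
    3  bacbedcedcbd$ac  c
    4  bd$acbacbedcedc  c
    5  bedcedcbd$acbac  c
    6  cbacbedcedcbd$a  a
    7  cbd$acbacbedced  d
    8  cbedcedcbd$acba  a
    9  cedcbd$acbacbed  d
   10  d$acbacbedcedcb  b
   11  dcbd$acbacbedce  e
   12  dcedcbd$acbacbe  e
   13  edcbd$acbacbedc  c
   14  edcedcbd$acbacb  b

d$bcccadadbeecb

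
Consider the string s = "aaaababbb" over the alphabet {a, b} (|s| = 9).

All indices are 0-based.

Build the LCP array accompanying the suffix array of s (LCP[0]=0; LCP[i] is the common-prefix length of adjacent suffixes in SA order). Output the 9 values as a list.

rank | idx | suffix
   0 |   0 | aaaababbb
   1 |   1 | aaababbb
   2 |   2 | aababbb
   3 |   3 | ababbb
   4 |   5 | abbb
   5 |   8 | b
   6 |   4 | babbb
   7 |   7 | bb
   8 |   6 | bbb

SA = [0, 1, 2, 3, 5, 8, 4, 7, 6]
i: (SA[i-1],SA[i]) lcp shared
  1: (0,1) 3 'aaa'
  2: (1,2) 2 'aa'
  3: (2,3) 1 'a'
  4: (3,5) 2 'ab'
  5: (5,8) 0 ''
  6: (8,4) 1 'b'
  7: (4,7) 1 'b'
  8: (7,6) 2 'bb'

[0, 3, 2, 1, 2, 0, 1, 1, 2]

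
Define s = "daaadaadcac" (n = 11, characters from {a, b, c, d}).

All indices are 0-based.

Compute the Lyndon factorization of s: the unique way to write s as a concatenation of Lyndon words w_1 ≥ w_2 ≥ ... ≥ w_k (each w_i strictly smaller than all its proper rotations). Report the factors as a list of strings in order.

["d", "aaadaadcac"]

emit factor 1: 'd' (i=0, period=1)
emit factor 2: 'aaadaadcac' (i=1, period=10)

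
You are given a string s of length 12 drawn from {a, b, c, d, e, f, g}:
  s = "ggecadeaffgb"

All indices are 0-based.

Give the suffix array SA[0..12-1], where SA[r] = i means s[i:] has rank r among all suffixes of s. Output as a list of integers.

sorted suffixes:
  #0 SA[0]=4  'adeaffgb'
  #1 SA[1]=7  'affgb'
  #2 SA[2]=11  'b'
  #3 SA[3]=3  'cadeaffgb'
  #4 SA[4]=5  'deaffgb'
  #5 SA[5]=6  'eaffgb'
  #6 SA[6]=2  'ecadeaffgb'
  #7 SA[7]=8  'ffgb'
  #8 SA[8]=9  'fgb'
  #9 SA[9]=10  'gb'
  #10 SA[10]=1  'gecadeaffgb'
  #11 SA[11]=0  'ggecadeaffgb'

[4, 7, 11, 3, 5, 6, 2, 8, 9, 10, 1, 0]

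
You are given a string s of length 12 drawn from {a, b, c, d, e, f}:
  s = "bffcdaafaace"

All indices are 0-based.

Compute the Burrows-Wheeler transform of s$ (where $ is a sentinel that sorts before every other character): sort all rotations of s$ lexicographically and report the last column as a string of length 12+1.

rank  rotation       last
    0  $bffcdaafaace  e
    1  aace$bffcdaaf  f
    2  aafaace$bffcd  d
    3  ace$bffcdaafa  a
    4  afaace$bffcda  a
    5  bffcdaafaace$  $
    6  cdaafaace$bff  f
    7  ce$bffcdaafaa  a
    8  daafaace$bffc  c
    9  e$bffcdaafaac  c
   10  faace$bffcdaa  a
   11  fcdaafaace$bf  f
   12  ffcdaafaace$b  b

efdaa$faccafb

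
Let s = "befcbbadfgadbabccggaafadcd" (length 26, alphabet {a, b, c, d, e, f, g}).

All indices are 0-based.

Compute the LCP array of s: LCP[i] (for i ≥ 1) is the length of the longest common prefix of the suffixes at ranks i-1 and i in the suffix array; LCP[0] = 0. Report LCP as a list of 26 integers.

[0, 1, 1, 2, 2, 1, 0, 2, 1, 1, 1, 0, 1, 1, 1, 0, 1, 1, 1, 0, 0, 1, 1, 0, 2, 1]

rank | idx | suffix
   0 |  19 | aafadcd
   1 |  13 | abccggaafadcd
   2 |  10 | adbabccggaafadcd
   3 |  22 | adcd
   4 |   6 | adfgadbabccggaafadcd
   5 |  20 | afadcd
   6 |  12 | babccggaafadcd
   7 |   5 | badfgadbabccggaafadcd
   8 |   4 | bbadfgadbabccggaafadcd
   9 |  14 | bccggaafadcd
  10 |   0 | befcbbadfgadbabccggaafadcd
  11 |   3 | cbbadfgadbabccggaafadcd
  12 |  15 | ccggaafadcd
  13 |  24 | cd
  14 |  16 | cggaafadcd
  15 |  25 | d
  16 |  11 | dbabccggaafadcd
  17 |  23 | dcd
  18 |   7 | dfgadbabccggaafadcd
  19 |   1 | efcbbadfgadbabccggaafadcd
  20 |  21 | fadcd
  21 |   2 | fcbbadfgadbabccggaafadcd
  22 |   8 | fgadbabccggaafadcd
  23 |  18 | gaafadcd
  24 |   9 | gadbabccggaafadcd
  25 |  17 | ggaafadcd

SA = [19, 13, 10, 22, 6, 20, 12, 5, 4, 14, 0, 3, 15, 24, 16, 25, 11, 23, 7, 1, 21, 2, 8, 18, 9, 17]
[i] adj suffixes → lcp
  [1] 19/13 → 1 ('a')
  [2] 13/10 → 1 ('a')
  [3] 10/22 → 2 ('ad')
  [4] 22/6 → 2 ('ad')
  [5] 6/20 → 1 ('a')
  [6] 20/12 → 0 ('')
  [7] 12/5 → 2 ('ba')
  [8] 5/4 → 1 ('b')
  [9] 4/14 → 1 ('b')
  [10] 14/0 → 1 ('b')
  [11] 0/3 → 0 ('')
  [12] 3/15 → 1 ('c')
  [13] 15/24 → 1 ('c')
  [14] 24/16 → 1 ('c')
  [15] 16/25 → 0 ('')
  [16] 25/11 → 1 ('d')
  [17] 11/23 → 1 ('d')
  [18] 23/7 → 1 ('d')
  [19] 7/1 → 0 ('')
  [20] 1/21 → 0 ('')
  [21] 21/2 → 1 ('f')
  [22] 2/8 → 1 ('f')
  [23] 8/18 → 0 ('')
  [24] 18/9 → 2 ('ga')
  [25] 9/17 → 1 ('g')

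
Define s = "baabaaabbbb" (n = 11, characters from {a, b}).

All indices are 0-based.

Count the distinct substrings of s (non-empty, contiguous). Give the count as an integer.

sorted suffixes:
  #0 SA[0]=4  'aaabbbb'
  #1 SA[1]=1  'aabaaabbbb'
  #2 SA[2]=5  'aabbbb'
  #3 SA[3]=2  'abaaabbbb'
  #4 SA[4]=6  'abbbb'
  #5 SA[5]=10  'b'
  #6 SA[6]=3  'baaabbbb'
  #7 SA[7]=0  'baabaaabbbb'
  #8 SA[8]=9  'bb'
  #9 SA[9]=8  'bbb'
  #10 SA[10]=7  'bbbb'

SA = [4, 1, 5, 2, 6, 10, 3, 0, 9, 8, 7]
rank  pair      lcp
   1  s[4:],s[1:]  2  'aa'
   2  s[1:],s[5:]  3  'aab'
   3  s[5:],s[2:]  1  'a'
   4  s[2:],s[6:]  2  'ab'
   5  s[6:],s[10:]  0  ''
   6  s[10:],s[3:]  1  'b'
   7  s[3:],s[0:]  3  'baa'
   8  s[0:],s[9:]  1  'b'
   9  s[9:],s[8:]  2  'bb'
  10  s[8:],s[7:]  3  'bbb'

n(n+1)/2 = 11·12/2 = 66
Σ LCP = 0 + 2 + 3 + 1 + 2 + 0 + 1 + 3 + 1 + 2 + 3 = 18
distinct = 66 − 18 = 48

48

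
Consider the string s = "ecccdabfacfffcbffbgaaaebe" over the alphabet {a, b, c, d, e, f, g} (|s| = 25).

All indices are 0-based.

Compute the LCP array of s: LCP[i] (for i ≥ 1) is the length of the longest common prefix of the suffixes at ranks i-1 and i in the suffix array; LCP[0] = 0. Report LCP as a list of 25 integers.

rank→(start, suffix):
  0 → (19, 'aaaebe')
  1 → (20, 'aaebe')
  2 → (5, 'abfacfffcbffbgaaaebe')
  3 → (8, 'acfffcbffbgaaaebe')
  4 → (21, 'aebe')
  5 → (23, 'be')
  6 → (6, 'bfacfffcbffbgaaaebe')
  7 → (14, 'bffbgaaaebe')
  8 → (17, 'bgaaaebe')
  9 → (13, 'cbffbgaaaebe')
  10 → (1, 'cccdabfacfffcbffbgaaaebe')
  11 → (2, 'ccdabfacfffcbffbgaaaebe')
  12 → (3, 'cdabfacfffcbffbgaaaebe')
  13 → (9, 'cfffcbffbgaaaebe')
  14 → (4, 'dabfacfffcbffbgaaaebe')
  15 → (24, 'e')
  16 → (22, 'ebe')
  17 → (0, 'ecccdabfacfffcbffbgaaaebe')
  18 → (7, 'facfffcbffbgaaaebe')
  19 → (16, 'fbgaaaebe')
  20 → (12, 'fcbffbgaaaebe')
  21 → (15, 'ffbgaaaebe')
  22 → (11, 'ffcbffbgaaaebe')
  23 → (10, 'fffcbffbgaaaebe')
  24 → (18, 'gaaaebe')

SA = [19, 20, 5, 8, 21, 23, 6, 14, 17, 13, 1, 2, 3, 9, 4, 24, 22, 0, 7, 16, 12, 15, 11, 10, 18]
rank  pair      lcp
   1  s[19:],s[20:]  2  'aa'
   2  s[20:],s[5:]  1  'a'
   3  s[5:],s[8:]  1  'a'
   4  s[8:],s[21:]  1  'a'
   5  s[21:],s[23:]  0  ''
   6  s[23:],s[6:]  1  'b'
   7  s[6:],s[14:]  2  'bf'
   8  s[14:],s[17:]  1  'b'
   9  s[17:],s[13:]  0  ''
  10  s[13:],s[1:]  1  'c'
  11  s[1:],s[2:]  2  'cc'
  12  s[2:],s[3:]  1  'c'
  13  s[3:],s[9:]  1  'c'
  14  s[9:],s[4:]  0  ''
  15  s[4:],s[24:]  0  ''
  16  s[24:],s[22:]  1  'e'
  17  s[22:],s[0:]  1  'e'
  18  s[0:],s[7:]  0  ''
  19  s[7:],s[16:]  1  'f'
  20  s[16:],s[12:]  1  'f'
  21  s[12:],s[15:]  1  'f'
  22  s[15:],s[11:]  2  'ff'
  23  s[11:],s[10:]  2  'ff'
  24  s[10:],s[18:]  0  ''

[0, 2, 1, 1, 1, 0, 1, 2, 1, 0, 1, 2, 1, 1, 0, 0, 1, 1, 0, 1, 1, 1, 2, 2, 0]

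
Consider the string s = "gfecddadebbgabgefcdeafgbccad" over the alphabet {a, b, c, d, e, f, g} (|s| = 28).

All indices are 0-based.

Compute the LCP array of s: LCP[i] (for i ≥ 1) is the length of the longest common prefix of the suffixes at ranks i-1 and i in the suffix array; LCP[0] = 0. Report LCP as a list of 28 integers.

[0, 1, 2, 1, 0, 1, 1, 2, 0, 1, 1, 2, 0, 1, 1, 1, 2, 0, 1, 1, 1, 0, 1, 1, 0, 1, 1, 1]

rank→(start, suffix):
  0 → (12, 'abgefcdeafgbccad')
  1 → (26, 'ad')
  2 → (6, 'adebbgabgefcdeafgbccad')
  3 → (20, 'afgbccad')
  4 → (9, 'bbgabgefcdeafgbccad')
  5 → (23, 'bccad')
  6 → (10, 'bgabgefcdeafgbccad')
  7 → (13, 'bgefcdeafgbccad')
  8 → (25, 'cad')
  9 → (24, 'ccad')
  10 → (3, 'cddadebbgabgefcdeafgbccad')
  11 → (17, 'cdeafgbccad')
  12 → (27, 'd')
  13 → (5, 'dadebbgabgefcdeafgbccad')
  14 → (4, 'ddadebbgabgefcdeafgbccad')
  15 → (18, 'deafgbccad')
  16 → (7, 'debbgabgefcdeafgbccad')
  17 → (19, 'eafgbccad')
  18 → (8, 'ebbgabgefcdeafgbccad')
  19 → (2, 'ecddadebbgabgefcdeafgbccad')
  20 → (15, 'efcdeafgbccad')
  21 → (16, 'fcdeafgbccad')
  22 → (1, 'fecddadebbgabgefcdeafgbccad')
  23 → (21, 'fgbccad')
  24 → (11, 'gabgefcdeafgbccad')
  25 → (22, 'gbccad')
  26 → (14, 'gefcdeafgbccad')
  27 → (0, 'gfecddadebbgabgefcdeafgbccad')

SA = [12, 26, 6, 20, 9, 23, 10, 13, 25, 24, 3, 17, 27, 5, 4, 18, 7, 19, 8, 2, 15, 16, 1, 21, 11, 22, 14, 0]
[i] adj suffixes → lcp
  [1] 12/26 → 1 ('a')
  [2] 26/6 → 2 ('ad')
  [3] 6/20 → 1 ('a')
  [4] 20/9 → 0 ('')
  [5] 9/23 → 1 ('b')
  [6] 23/10 → 1 ('b')
  [7] 10/13 → 2 ('bg')
  [8] 13/25 → 0 ('')
  [9] 25/24 → 1 ('c')
  [10] 24/3 → 1 ('c')
  [11] 3/17 → 2 ('cd')
  [12] 17/27 → 0 ('')
  [13] 27/5 → 1 ('d')
  [14] 5/4 → 1 ('d')
  [15] 4/18 → 1 ('d')
  [16] 18/7 → 2 ('de')
  [17] 7/19 → 0 ('')
  [18] 19/8 → 1 ('e')
  [19] 8/2 → 1 ('e')
  [20] 2/15 → 1 ('e')
  [21] 15/16 → 0 ('')
  [22] 16/1 → 1 ('f')
  [23] 1/21 → 1 ('f')
  [24] 21/11 → 0 ('')
  [25] 11/22 → 1 ('g')
  [26] 22/14 → 1 ('g')
  [27] 14/0 → 1 ('g')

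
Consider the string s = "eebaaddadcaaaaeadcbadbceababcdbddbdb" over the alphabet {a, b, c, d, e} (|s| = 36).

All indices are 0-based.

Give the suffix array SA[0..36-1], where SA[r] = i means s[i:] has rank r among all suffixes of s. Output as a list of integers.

rank | idx | suffix
   0 |  10 | aaaaeadcbadbceababcdbddbdb
   1 |  11 | aaaeadcbadbceababcdbddbdb
   2 |   3 | aaddadcaaaaeadcbadbceababcdbddbdb
   3 |  12 | aaeadcbadbceababcdbddbdb
   4 |  24 | ababcdbddbdb
   5 |  26 | abcdbddbdb
   6 |  19 | adbceababcdbddbdb
   7 |   7 | adcaaaaeadcbadbceababcdbddbdb
   8 |  15 | adcbadbceababcdbddbdb
   9 |   4 | addadcaaaaeadcbadbceababcdbddbdb
  10 |  13 | aeadcbadbceababcdbddbdb
  11 |  35 | b
  12 |   2 | baaddadcaaaaeadcbadbceababcdbddbdb
  13 |  25 | babcdbddbdb
  14 |  18 | badbceababcdbddbdb
  15 |  27 | bcdbddbdb
  16 |  21 | bceababcdbddbdb
  17 |  33 | bdb
  18 |  30 | bddbdb
  19 |   9 | caaaaeadcbadbceababcdbddbdb
  20 |  17 | cbadbceababcdbddbdb
  21 |  28 | cdbddbdb
  22 |  22 | ceababcdbddbdb
  23 |   6 | dadcaaaaeadcbadbceababcdbddbdb
  24 |  34 | db
  25 |  20 | dbceababcdbddbdb
  26 |  32 | dbdb
  27 |  29 | dbddbdb
  28 |   8 | dcaaaaeadcbadbceababcdbddbdb
  29 |  16 | dcbadbceababcdbddbdb
  30 |   5 | ddadcaaaaeadcbadbceababcdbddbdb
  31 |  31 | ddbdb
  32 |  23 | eababcdbddbdb
  33 |  14 | eadcbadbceababcdbddbdb
  34 |   1 | ebaaddadcaaaaeadcbadbceababcdbddbdb
  35 |   0 | eebaaddadcaaaaeadcbadbceababcdbddbdb

[10, 11, 3, 12, 24, 26, 19, 7, 15, 4, 13, 35, 2, 25, 18, 27, 21, 33, 30, 9, 17, 28, 22, 6, 34, 20, 32, 29, 8, 16, 5, 31, 23, 14, 1, 0]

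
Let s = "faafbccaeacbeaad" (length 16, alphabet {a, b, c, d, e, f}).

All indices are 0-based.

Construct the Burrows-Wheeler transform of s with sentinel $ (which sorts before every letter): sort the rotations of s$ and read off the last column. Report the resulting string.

defeacafccababa$a

rank  rotation           last
    0  $faafbccaeacbeaad  d
    1  aad$faafbccaeacbe  e
    2  aafbccaeacbeaad$f  f
    3  acbeaad$faafbccae  e
    4  ad$faafbccaeacbea  a
    5  aeacbeaad$faafbcc  c
    6  afbccaeacbeaad$fa  a
    7  bccaeacbeaad$faaf  f
    8  beaad$faafbccaeac  c
    9  caeacbeaad$faafbc  c
   10  cbeaad$faafbccaea  a
   11  ccaeacbeaad$faafb  b
   12  d$faafbccaeacbeaa  a
   13  eaad$faafbccaeacb  b
   14  eacbeaad$faafbcca  a
   15  faafbccaeacbeaad$  $
   16  fbccaeacbeaad$faa  a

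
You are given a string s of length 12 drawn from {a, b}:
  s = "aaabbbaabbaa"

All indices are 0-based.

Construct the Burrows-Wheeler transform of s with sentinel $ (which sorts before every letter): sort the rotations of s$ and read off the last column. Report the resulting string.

rank  rotation       last
    0  $aaabbbaabbaa  a
    1  a$aaabbbaabba  a
    2  aa$aaabbbaabb  b
    3  aaabbbaabbaa$  $
    4  aabbaa$aaabbb  b
    5  aabbbaabbaa$a  a
    6  abbaa$aaabbba  a
    7  abbbaabbaa$aa  a
    8  baa$aaabbbaab  b
    9  baabbaa$aaabb  b
   10  bbaa$aaabbbaa  a
   11  bbaabbaa$aaab  b
   12  bbbaabbaa$aaa  a

aab$baaabbaba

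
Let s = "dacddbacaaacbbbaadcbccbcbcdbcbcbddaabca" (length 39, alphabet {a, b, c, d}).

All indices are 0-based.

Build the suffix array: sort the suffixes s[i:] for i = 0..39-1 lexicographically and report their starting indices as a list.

[38, 8, 34, 9, 15, 35, 6, 10, 1, 16, 14, 5, 13, 12, 36, 27, 22, 29, 19, 24, 31, 37, 7, 11, 21, 28, 18, 23, 30, 20, 25, 2, 33, 0, 4, 26, 17, 32, 3]

sorted suffixes:
  #0 SA[0]=38  'a'
  #1 SA[1]=8  'aaacbbbaadcbccbcbcdbcbcbddaabca'
  #2 SA[2]=34  'aabca'
  #3 SA[3]=9  'aacbbbaadcbccbcbcdbcbcbddaabca'
  #4 SA[4]=15  'aadcbccbcbcdbcbcbddaabca'
  #5 SA[5]=35  'abca'
  #6 SA[6]=6  'acaaacbbbaadcbccbcbcdbcbcbddaabca'
  #7 SA[7]=10  'acbbbaadcbccbcbcdbcbcbddaabca'
  #8 SA[8]=1  'acddbacaaacbbbaadcbccbcbcdbcbcbddaabca'
  #9 SA[9]=16  'adcbccbcbcdbcbcbddaabca'
  #10 SA[10]=14  'baadcbccbcbcdbcbcbddaabca'
  #11 SA[11]=5  'bacaaacbbbaadcbccbcbcdbcbcbddaabca'
  #12 SA[12]=13  'bbaadcbccbcbcdbcbcbddaabca'
  #13 SA[13]=12  'bbbaadcbccbcbcdbcbcbddaabca'
  #14 SA[14]=36  'bca'
  #15 SA[15]=27  'bcbcbddaabca'
  #16 SA[16]=22  'bcbcdbcbcbddaabca'
  #17 SA[17]=29  'bcbddaabca'
  #18 SA[18]=19  'bccbcbcdbcbcbddaabca'
  #19 SA[19]=24  'bcdbcbcbddaabca'
  #20 SA[20]=31  'bddaabca'
  #21 SA[21]=37  'ca'
  #22 SA[22]=7  'caaacbbbaadcbccbcbcdbcbcbddaabca'
  #23 SA[23]=11  'cbbbaadcbccbcbcdbcbcbddaabca'
  #24 SA[24]=21  'cbcbcdbcbcbddaabca'
  #25 SA[25]=28  'cbcbddaabca'
  #26 SA[26]=18  'cbccbcbcdbcbcbddaabca'
  #27 SA[27]=23  'cbcdbcbcbddaabca'
  #28 SA[28]=30  'cbddaabca'
  #29 SA[29]=20  'ccbcbcdbcbcbddaabca'
  #30 SA[30]=25  'cdbcbcbddaabca'
  #31 SA[31]=2  'cddbacaaacbbbaadcbccbcbcdbcbcbddaabca'
  #32 SA[32]=33  'daabca'
  #33 SA[33]=0  'dacddbacaaacbbbaadcbccbcbcdbcbcbddaabca'
  #34 SA[34]=4  'dbacaaacbbbaadcbccbcbcdbcbcbddaabca'
  #35 SA[35]=26  'dbcbcbddaabca'
  #36 SA[36]=17  'dcbccbcbcdbcbcbddaabca'
  #37 SA[37]=32  'ddaabca'
  #38 SA[38]=3  'ddbacaaacbbbaadcbccbcbcdbcbcbddaabca'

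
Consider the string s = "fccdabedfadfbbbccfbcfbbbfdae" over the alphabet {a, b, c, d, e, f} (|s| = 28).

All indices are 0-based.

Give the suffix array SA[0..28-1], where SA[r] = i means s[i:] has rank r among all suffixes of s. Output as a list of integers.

[4, 9, 26, 12, 21, 13, 22, 14, 18, 5, 23, 1, 15, 2, 19, 16, 3, 25, 7, 10, 27, 6, 8, 11, 20, 17, 0, 24]

rank | idx | suffix
   0 |   4 | abedfadfbbbccfbcfbbbfdae
   1 |   9 | adfbbbccfbcfbbbfdae
   2 |  26 | ae
   3 |  12 | bbbccfbcfbbbfdae
   4 |  21 | bbbfdae
   5 |  13 | bbccfbcfbbbfdae
   6 |  22 | bbfdae
   7 |  14 | bccfbcfbbbfdae
   8 |  18 | bcfbbbfdae
   9 |   5 | bedfadfbbbccfbcfbbbfdae
  10 |  23 | bfdae
  11 |   1 | ccdabedfadfbbbccfbcfbbbfdae
  12 |  15 | ccfbcfbbbfdae
  13 |   2 | cdabedfadfbbbccfbcfbbbfdae
  14 |  19 | cfbbbfdae
  15 |  16 | cfbcfbbbfdae
  16 |   3 | dabedfadfbbbccfbcfbbbfdae
  17 |  25 | dae
  18 |   7 | dfadfbbbccfbcfbbbfdae
  19 |  10 | dfbbbccfbcfbbbfdae
  20 |  27 | e
  21 |   6 | edfadfbbbccfbcfbbbfdae
  22 |   8 | fadfbbbccfbcfbbbfdae
  23 |  11 | fbbbccfbcfbbbfdae
  24 |  20 | fbbbfdae
  25 |  17 | fbcfbbbfdae
  26 |   0 | fccdabedfadfbbbccfbcfbbbfdae
  27 |  24 | fdae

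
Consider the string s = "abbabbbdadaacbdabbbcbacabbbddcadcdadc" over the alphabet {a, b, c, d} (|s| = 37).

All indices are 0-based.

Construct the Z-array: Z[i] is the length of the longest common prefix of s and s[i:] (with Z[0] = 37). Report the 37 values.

[37, 0, 0, 3, 0, 0, 0, 0, 1, 0, 1, 1, 0, 0, 0, 3, 0, 0, 0, 0, 0, 1, 0, 3, 0, 0, 0, 0, 0, 0, 1, 0, 0, 0, 1, 0, 0]

Z[0]=37
i=1: i≥r, start 0; Z[1]=0
i=2: i≥r, start 0; Z[2]=0
i=3: i≥r, start 0; Z[3]=3 scan→box=[3,6)
i=4: min(r-i=2, Z[1]=0)=0; Z[4]=0
i=5: min(r-i=1, Z[2]=0)=0; Z[5]=0
i=6: i≥r, start 0; Z[6]=0
i=7: i≥r, start 0; Z[7]=0
i=8: i≥r, start 0; Z[8]=1 scan→box=[8,9)
i=9: i≥r, start 0; Z[9]=0
i=10: i≥r, start 0; Z[10]=1 scan→box=[10,11)
i=11: i≥r, start 0; Z[11]=1 scan→box=[11,12)
i=12: i≥r, start 0; Z[12]=0
i=13: i≥r, start 0; Z[13]=0
i=14: i≥r, start 0; Z[14]=0
i=15: i≥r, start 0; Z[15]=3 scan→box=[15,18)
i=16: min(r-i=2, Z[1]=0)=0; Z[16]=0
i=17: min(r-i=1, Z[2]=0)=0; Z[17]=0
i=18: i≥r, start 0; Z[18]=0
i=19: i≥r, start 0; Z[19]=0
i=20: i≥r, start 0; Z[20]=0
i=21: i≥r, start 0; Z[21]=1 scan→box=[21,22)
i=22: i≥r, start 0; Z[22]=0
i=23: i≥r, start 0; Z[23]=3 scan→box=[23,26)
i=24: min(r-i=2, Z[1]=0)=0; Z[24]=0
i=25: min(r-i=1, Z[2]=0)=0; Z[25]=0
i=26: i≥r, start 0; Z[26]=0
i=27: i≥r, start 0; Z[27]=0
i=28: i≥r, start 0; Z[28]=0
i=29: i≥r, start 0; Z[29]=0
i=30: i≥r, start 0; Z[30]=1 scan→box=[30,31)
i=31: i≥r, start 0; Z[31]=0
i=32: i≥r, start 0; Z[32]=0
i=33: i≥r, start 0; Z[33]=0
i=34: i≥r, start 0; Z[34]=1 scan→box=[34,35)
i=35: i≥r, start 0; Z[35]=0
i=36: i≥r, start 0; Z[36]=0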